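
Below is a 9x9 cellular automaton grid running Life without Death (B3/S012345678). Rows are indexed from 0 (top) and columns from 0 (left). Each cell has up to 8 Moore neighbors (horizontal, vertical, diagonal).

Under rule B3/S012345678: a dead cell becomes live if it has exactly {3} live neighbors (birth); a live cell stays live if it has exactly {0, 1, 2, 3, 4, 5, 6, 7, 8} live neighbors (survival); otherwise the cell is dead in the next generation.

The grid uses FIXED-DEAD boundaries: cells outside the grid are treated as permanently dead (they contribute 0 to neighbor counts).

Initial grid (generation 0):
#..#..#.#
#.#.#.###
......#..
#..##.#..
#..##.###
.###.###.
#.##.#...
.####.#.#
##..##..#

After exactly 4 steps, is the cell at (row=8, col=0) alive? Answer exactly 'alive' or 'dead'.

Simulating step by step:
Generation 0 (given above): 42 live cells
Generation 1: 52 live cells
##.#.##.#
#####.###
.#..#.#..
#..##.#..
#..##.###
####.####
#.##.#...
.####.###
##..##.##
Generation 2: 54 live cells
##.#.##.#
#####.###
.#..#.#..
#####.#..
#..##.###
####.####
#.##.#...
.####.###
##..##.##
Generation 3: 54 live cells
##.#.##.#
#####.###
.#..#.#..
#####.#..
#..##.###
####.####
#.##.#...
.####.###
##..##.##
Generation 4: 54 live cells
##.#.##.#
#####.###
.#..#.#..
#####.#..
#..##.###
####.####
#.##.#...
.####.###
##..##.##

Cell (8,0) at generation 4: 1 -> alive

Answer: alive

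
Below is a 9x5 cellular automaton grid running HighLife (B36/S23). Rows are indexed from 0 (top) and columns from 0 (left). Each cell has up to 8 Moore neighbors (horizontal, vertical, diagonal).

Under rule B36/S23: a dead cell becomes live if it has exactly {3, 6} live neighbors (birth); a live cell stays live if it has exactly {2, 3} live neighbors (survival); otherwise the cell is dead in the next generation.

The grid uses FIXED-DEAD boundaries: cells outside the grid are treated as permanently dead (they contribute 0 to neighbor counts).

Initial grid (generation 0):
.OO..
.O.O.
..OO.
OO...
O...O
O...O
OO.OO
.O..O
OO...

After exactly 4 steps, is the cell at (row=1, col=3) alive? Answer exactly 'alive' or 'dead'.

Answer: alive

Derivation:
Simulating step by step:
Generation 0 (given above): 20 live cells
Generation 1: 23 live cells
.OO..
.OOO.
O..O.
OOOO.
O....
O...O
OOOOO
...OO
OO...
Generation 2: 20 live cells
.O.O.
O..O.
OO..O
O.OO.
O.OO.
O.O.O
OOO..
....O
.....
Generation 3: 16 live cells
..O..
O..OO
O...O
OO..O
OO..O
O....
O.O..
.O...
.....
Generation 4: 11 live cells
...O.
.O.OO
O...O
...OO
.....
O....
O....
.O...
.....

Cell (1,3) at generation 4: 1 -> alive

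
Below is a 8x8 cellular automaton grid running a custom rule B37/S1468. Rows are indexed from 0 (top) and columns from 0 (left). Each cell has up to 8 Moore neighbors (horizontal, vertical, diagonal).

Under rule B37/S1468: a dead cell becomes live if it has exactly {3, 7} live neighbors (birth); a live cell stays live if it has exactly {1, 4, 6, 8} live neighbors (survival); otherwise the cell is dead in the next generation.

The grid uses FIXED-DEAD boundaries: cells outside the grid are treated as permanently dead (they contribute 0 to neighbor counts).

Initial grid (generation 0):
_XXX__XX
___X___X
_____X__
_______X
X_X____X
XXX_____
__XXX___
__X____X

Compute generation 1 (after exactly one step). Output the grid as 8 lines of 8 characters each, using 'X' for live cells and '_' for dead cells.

Answer: _X______
____X___
______X_
______XX
_______X
__X_____
__XXX___
________

Derivation:
Simulating step by step:
Generation 0 (given above): 20 live cells
Generation 1: 10 live cells
(generation 1 grid is the final answer)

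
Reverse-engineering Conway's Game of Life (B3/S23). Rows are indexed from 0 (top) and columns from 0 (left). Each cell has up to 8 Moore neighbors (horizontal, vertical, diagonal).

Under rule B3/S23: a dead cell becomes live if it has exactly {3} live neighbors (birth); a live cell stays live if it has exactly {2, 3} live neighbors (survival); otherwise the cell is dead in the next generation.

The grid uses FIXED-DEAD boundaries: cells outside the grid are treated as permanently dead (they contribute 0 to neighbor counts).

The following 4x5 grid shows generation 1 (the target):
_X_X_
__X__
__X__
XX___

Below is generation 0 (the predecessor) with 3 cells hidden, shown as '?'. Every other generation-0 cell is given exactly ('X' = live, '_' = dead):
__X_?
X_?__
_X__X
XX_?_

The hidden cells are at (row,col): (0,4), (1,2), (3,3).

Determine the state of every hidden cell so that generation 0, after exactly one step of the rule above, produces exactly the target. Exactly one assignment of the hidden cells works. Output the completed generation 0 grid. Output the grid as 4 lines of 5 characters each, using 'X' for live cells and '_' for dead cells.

Answer: __X_X
X_X__
_X__X
XX___

Derivation:
Hidden generation-0 cells (in order): (0,4), (1,2), (3,3).
A hidden cell only influences target cells in its own 3x3 neighborhood. Try each of the 2^3 = 8 assignments, step the completed generation 0 forward once under B3/S23, and compare with the target:
  (0,4)=_ (1,2)=_ (3,3)=_ -> step gives (0,1)='_' but target has 'X' -> reject
  (0,4)=_ (1,2)=_ (3,3)=X -> step gives (0,1)='_' but target has 'X' -> reject
  (0,4)=_ (1,2)=X (3,3)=_ -> step gives (0,3)='_' but target has 'X' -> reject
  (0,4)=_ (1,2)=X (3,3)=X -> step gives (0,3)='_' but target has 'X' -> reject
  (0,4)=X (1,2)=_ (3,3)=_ -> step gives (0,1)='_' but target has 'X' -> reject
  (0,4)=X (1,2)=_ (3,3)=X -> step gives (0,1)='_' but target has 'X' -> reject
  (0,4)=X (1,2)=X (3,3)=_ -> step reproduces the target at every cell -> ACCEPT
  (0,4)=X (1,2)=X (3,3)=X -> step gives (2,2)='_' but target has 'X' -> reject
Unique solution: (0,4)=live, (1,2)=live, (3,3)=dead.
Check: live-neighbor counts of every cell in the completed generation 0:
13130
14242
44320
22211
Applying B3/S23 to generation 0 with these counts gives:
_X_X_
__X__
__X__
XX___
which matches the target exactly.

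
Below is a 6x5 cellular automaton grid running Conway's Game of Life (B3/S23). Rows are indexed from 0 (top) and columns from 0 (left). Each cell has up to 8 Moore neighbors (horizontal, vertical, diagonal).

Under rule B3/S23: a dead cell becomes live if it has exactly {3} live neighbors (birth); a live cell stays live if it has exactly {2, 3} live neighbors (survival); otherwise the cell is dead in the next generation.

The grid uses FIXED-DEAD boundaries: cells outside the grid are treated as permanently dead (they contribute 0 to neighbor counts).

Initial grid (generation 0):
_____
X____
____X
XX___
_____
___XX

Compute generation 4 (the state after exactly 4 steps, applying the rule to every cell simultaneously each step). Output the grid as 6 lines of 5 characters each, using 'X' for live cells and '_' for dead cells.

Answer: _____
_____
_____
_____
_____
_____

Derivation:
Simulating step by step:
Generation 0 (given above): 6 live cells
Generation 1: 2 live cells
_____
_____
XX___
_____
_____
_____
Generation 2: 0 live cells
_____
_____
_____
_____
_____
_____
Generation 3: 0 live cells
_____
_____
_____
_____
_____
_____
Generation 4: 0 live cells
(generation 4 grid is the final answer)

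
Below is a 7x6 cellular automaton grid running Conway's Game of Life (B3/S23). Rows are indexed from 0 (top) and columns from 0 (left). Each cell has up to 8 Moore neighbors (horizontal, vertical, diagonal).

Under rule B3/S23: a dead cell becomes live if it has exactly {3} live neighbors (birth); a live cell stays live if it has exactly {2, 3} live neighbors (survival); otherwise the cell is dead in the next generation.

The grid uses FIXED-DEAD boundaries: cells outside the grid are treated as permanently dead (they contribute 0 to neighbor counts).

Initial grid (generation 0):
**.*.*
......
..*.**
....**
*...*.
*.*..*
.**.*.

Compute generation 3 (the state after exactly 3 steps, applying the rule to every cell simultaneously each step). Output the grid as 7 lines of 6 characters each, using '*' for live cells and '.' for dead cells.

Answer: ..**..
..**..
...*.*
.*...*
.***.*
*....*
.****.

Derivation:
Simulating step by step:
Generation 0 (given above): 17 live cells
Generation 1: 17 live cells
......
.***.*
...***
......
.*.**.
*.*.**
.***..
Generation 2: 19 live cells
..*...
..**.*
...*.*
..*..*
.*****
*....*
.****.
Generation 3: 18 live cells
(generation 3 grid is the final answer)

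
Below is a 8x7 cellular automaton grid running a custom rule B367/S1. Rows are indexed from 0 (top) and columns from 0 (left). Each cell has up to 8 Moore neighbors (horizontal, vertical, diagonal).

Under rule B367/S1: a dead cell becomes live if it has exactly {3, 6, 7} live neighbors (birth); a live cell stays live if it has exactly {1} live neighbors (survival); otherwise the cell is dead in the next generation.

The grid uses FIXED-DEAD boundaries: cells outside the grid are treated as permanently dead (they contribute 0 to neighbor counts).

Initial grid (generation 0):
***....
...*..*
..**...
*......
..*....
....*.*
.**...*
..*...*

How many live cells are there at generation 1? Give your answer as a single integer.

Answer: 12

Derivation:
Simulating step by step:
Generation 0 (given above): 16 live cells
Generation 1: 12 live cells
*......
.......
.......
.***...
.......
.***.**
...*...
.*....*
Population at generation 1: 12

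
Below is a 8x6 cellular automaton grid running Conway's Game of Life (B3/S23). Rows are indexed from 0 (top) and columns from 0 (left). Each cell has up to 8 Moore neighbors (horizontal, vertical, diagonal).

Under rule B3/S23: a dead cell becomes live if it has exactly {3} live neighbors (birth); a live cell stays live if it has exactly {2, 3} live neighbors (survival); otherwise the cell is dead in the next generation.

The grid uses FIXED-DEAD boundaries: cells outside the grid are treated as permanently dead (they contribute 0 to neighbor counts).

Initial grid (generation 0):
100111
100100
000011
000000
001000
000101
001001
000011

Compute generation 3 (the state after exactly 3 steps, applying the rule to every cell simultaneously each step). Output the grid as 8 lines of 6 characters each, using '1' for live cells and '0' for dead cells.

Simulating step by step:
Generation 0 (given above): 15 live cells
Generation 1: 11 live cells
000110
000100
000010
000000
000000
001110
000101
000011
Generation 2: 11 live cells
000110
000100
000000
000000
000100
001110
001001
000011
Generation 3: 13 live cells
(generation 3 grid is the final answer)

Answer: 000110
000110
000000
000000
001110
001010
001001
000011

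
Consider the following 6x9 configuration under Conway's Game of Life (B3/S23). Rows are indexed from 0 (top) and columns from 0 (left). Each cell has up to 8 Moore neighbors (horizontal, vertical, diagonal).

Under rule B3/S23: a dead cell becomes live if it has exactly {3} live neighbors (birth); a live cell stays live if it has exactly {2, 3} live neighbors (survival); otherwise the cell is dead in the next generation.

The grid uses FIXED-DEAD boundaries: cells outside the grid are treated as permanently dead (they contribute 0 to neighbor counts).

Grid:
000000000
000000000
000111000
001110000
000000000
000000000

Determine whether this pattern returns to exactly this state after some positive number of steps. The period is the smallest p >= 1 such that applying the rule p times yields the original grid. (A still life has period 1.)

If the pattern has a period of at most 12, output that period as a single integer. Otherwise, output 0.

Simulating and comparing each generation to the original:
Gen 0 (original, given above): 6 live cells
Gen 1: 6 live cells, differs from original
Gen 2: 6 live cells, MATCHES original -> period = 2

Answer: 2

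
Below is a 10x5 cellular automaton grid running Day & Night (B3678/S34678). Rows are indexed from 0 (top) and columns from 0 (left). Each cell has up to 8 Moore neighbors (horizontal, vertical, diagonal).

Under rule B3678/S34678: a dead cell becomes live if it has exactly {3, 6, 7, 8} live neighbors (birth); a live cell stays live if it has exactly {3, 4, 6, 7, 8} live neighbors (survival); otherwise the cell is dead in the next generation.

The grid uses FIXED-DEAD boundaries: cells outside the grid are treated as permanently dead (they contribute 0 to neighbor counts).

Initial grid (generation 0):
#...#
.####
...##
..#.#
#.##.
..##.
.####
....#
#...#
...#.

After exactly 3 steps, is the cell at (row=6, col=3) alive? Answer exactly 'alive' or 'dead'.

Simulating step by step:
Generation 0 (given above): 23 live cells
Generation 1: 21 live cells
.##..
..#.#
.#.##
.####
..#.#
..##.
..#.#
.##.#
...#.
.....
Generation 2: 18 live cells
...#.
..#..
.####
.#.##
...##
.##.#
..##.
..#..
..#..
.....
Generation 3: 16 live cells
.....
.##.#
.#..#
..##.
.#..#
..###
..##.
.##..
.....
.....

Cell (6,3) at generation 3: 1 -> alive

Answer: alive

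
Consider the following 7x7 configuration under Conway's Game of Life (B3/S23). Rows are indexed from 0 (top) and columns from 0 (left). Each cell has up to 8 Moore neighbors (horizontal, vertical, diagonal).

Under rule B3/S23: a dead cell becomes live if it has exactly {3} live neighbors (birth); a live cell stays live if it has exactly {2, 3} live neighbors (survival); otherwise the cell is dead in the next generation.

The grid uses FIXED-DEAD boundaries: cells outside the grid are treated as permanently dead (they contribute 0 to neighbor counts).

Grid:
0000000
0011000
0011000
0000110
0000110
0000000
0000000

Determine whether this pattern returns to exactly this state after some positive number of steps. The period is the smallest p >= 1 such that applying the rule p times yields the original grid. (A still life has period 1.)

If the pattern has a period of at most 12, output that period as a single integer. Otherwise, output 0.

Answer: 2

Derivation:
Simulating and comparing each generation to the original:
Gen 0 (original, given above): 8 live cells
Gen 1: 6 live cells, differs from original
Gen 2: 8 live cells, MATCHES original -> period = 2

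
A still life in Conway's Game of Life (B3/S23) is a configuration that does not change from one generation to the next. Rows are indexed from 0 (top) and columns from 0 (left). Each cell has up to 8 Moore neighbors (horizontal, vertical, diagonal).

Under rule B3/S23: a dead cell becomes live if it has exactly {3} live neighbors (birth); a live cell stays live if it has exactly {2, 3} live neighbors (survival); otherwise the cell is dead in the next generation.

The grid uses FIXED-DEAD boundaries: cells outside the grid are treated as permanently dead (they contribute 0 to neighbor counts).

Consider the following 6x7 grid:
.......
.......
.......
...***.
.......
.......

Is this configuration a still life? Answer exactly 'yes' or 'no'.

Answer: no

Derivation:
Compute generation 1 and compare to generation 0 (given above):
Generation 1:
.......
.......
....*..
....*..
....*..
.......
Cell (2,4) differs: gen0=0 vs gen1=1 -> NOT a still life.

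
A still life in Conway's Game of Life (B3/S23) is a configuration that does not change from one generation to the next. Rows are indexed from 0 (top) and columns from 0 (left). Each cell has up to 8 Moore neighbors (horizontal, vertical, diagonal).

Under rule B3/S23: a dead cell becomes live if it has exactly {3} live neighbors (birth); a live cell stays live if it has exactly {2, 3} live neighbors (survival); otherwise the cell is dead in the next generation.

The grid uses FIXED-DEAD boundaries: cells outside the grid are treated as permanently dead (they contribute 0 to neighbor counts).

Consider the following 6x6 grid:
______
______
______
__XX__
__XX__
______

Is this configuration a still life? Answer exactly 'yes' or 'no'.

Answer: yes

Derivation:
Compute generation 1 and compare to generation 0 (given above):
Generation 1:
______
______
______
__XX__
__XX__
______
The grids are IDENTICAL -> still life.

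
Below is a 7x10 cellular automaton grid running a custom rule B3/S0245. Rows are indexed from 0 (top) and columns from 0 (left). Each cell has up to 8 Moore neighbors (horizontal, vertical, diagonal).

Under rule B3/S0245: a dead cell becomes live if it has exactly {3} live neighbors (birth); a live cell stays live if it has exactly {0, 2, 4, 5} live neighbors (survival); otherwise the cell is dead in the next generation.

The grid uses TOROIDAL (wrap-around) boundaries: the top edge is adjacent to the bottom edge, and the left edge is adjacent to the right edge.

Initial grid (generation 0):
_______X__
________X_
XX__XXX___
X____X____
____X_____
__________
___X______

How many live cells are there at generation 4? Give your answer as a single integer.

Answer: 20

Derivation:
Simulating step by step:
Generation 0 (given above): 11 live cells
Generation 1: 13 live cells
__________
_____XXX__
XX__X_X__X
XX___XX___
__________
__________
___X______
Generation 2: 11 live cells
______X___
X______X__
X___X_X__X
X_____X__X
__________
__________
___X______
Generation 3: 15 live cells
__________
X____XXX_X
XX__XXXXXX
_____X____
__________
__________
___X______
Generation 4: 20 live cells
______X___
XX__XXXX_X
XX___X_XXX
X___X__XXX
__________
__________
___X______
Population at generation 4: 20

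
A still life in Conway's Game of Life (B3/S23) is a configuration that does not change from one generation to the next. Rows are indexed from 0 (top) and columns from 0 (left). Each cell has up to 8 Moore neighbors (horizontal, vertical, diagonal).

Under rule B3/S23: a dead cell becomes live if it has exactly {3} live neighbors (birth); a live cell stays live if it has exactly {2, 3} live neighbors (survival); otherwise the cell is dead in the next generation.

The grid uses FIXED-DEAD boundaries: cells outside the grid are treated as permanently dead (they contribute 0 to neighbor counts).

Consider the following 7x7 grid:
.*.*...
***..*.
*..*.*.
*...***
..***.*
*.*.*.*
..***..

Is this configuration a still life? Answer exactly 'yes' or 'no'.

Compute generation 1 and compare to generation 0 (given above):
Generation 1:
**.....
*..*...
*.**...
.**...*
..*...*
.......
.**.**.
Cell (0,0) differs: gen0=0 vs gen1=1 -> NOT a still life.

Answer: no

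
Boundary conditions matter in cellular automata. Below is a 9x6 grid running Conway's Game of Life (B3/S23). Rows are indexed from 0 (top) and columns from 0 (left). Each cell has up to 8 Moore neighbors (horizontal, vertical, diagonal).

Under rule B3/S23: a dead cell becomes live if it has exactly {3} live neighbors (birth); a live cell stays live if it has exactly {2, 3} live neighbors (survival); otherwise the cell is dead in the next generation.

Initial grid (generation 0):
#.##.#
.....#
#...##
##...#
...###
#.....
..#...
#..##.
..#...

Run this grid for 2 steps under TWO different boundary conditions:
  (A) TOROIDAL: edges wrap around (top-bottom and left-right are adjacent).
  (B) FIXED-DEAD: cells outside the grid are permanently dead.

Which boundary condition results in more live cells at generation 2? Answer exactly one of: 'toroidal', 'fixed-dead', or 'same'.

Answer: fixed-dead

Derivation:
Under TOROIDAL boundary, generation 2:
....##
......
##.##.
##.##.
#....#
...#.#
.#...#
...##.
......
Population = 18

Under FIXED-DEAD boundary, generation 2:
....#.
####.#
...#.#
...#..
##...#
##.#.#
.#....
.#.##.
...#..
Population = 21

Comparison: toroidal=18, fixed-dead=21 -> fixed-dead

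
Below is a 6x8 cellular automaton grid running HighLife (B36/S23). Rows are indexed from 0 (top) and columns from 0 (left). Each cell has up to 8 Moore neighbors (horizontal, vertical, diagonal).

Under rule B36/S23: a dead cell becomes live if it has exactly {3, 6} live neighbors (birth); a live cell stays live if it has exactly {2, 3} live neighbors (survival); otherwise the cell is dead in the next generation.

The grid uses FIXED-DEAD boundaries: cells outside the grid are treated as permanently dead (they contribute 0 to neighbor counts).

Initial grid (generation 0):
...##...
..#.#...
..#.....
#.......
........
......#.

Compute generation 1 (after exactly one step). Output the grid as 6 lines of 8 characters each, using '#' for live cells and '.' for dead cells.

Answer: ...##...
..#.#...
.#.#....
........
........
........

Derivation:
Simulating step by step:
Generation 0 (given above): 7 live cells
Generation 1: 6 live cells
(generation 1 grid is the final answer)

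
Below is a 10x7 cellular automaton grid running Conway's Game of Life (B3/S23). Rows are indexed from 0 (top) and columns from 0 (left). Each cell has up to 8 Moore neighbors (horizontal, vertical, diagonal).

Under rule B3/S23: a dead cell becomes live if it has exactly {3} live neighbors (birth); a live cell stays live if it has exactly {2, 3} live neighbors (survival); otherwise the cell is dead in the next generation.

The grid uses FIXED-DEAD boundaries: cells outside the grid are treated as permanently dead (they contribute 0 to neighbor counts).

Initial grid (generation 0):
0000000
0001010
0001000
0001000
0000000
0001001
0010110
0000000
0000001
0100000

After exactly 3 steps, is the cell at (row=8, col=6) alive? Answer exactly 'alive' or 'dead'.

Simulating step by step:
Generation 0 (given above): 11 live cells
Generation 1: 10 live cells
0000000
0000100
0011000
0000000
0000000
0001110
0001110
0000010
0000000
0000000
Generation 2: 8 live cells
0000000
0001000
0001000
0000000
0000100
0001010
0001001
0000010
0000000
0000000
Generation 3: 5 live cells
0000000
0000000
0000000
0000000
0000100
0001010
0000011
0000000
0000000
0000000

Cell (8,6) at generation 3: 0 -> dead

Answer: dead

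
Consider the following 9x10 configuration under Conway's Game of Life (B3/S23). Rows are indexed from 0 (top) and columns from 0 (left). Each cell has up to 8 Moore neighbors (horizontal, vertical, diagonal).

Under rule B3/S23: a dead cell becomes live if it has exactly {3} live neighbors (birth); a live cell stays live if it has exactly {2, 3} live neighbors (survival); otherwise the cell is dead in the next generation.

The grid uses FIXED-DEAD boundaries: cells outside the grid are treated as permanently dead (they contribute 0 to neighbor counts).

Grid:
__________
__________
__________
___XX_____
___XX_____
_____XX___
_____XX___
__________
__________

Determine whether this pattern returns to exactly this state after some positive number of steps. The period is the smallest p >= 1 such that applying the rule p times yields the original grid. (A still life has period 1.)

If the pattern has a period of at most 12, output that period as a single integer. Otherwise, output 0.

Answer: 2

Derivation:
Simulating and comparing each generation to the original:
Gen 0 (original, given above): 8 live cells
Gen 1: 6 live cells, differs from original
Gen 2: 8 live cells, MATCHES original -> period = 2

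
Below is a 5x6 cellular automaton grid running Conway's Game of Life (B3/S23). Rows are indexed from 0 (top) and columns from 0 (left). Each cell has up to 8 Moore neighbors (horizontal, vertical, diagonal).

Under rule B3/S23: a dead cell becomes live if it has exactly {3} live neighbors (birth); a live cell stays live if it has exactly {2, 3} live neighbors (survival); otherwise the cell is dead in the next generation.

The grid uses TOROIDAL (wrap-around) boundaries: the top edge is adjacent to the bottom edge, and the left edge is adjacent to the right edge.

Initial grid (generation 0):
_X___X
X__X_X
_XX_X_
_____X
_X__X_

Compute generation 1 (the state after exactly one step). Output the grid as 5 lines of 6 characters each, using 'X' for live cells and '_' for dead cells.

Simulating step by step:
Generation 0 (given above): 11 live cells
Generation 1: 17 live cells
(generation 1 grid is the final answer)

Answer: _XX__X
___X_X
_XXXX_
XXXXXX
____XX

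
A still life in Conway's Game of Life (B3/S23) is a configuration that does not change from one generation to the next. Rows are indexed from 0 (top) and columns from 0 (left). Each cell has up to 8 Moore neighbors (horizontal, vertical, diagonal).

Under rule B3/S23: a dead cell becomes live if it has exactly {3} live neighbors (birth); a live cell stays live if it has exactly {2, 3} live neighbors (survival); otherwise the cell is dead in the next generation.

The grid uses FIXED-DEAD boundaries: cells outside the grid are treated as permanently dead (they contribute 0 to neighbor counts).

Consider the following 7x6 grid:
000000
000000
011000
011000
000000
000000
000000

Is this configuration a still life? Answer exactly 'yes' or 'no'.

Compute generation 1 and compare to generation 0 (given above):
Generation 1:
000000
000000
011000
011000
000000
000000
000000
The grids are IDENTICAL -> still life.

Answer: yes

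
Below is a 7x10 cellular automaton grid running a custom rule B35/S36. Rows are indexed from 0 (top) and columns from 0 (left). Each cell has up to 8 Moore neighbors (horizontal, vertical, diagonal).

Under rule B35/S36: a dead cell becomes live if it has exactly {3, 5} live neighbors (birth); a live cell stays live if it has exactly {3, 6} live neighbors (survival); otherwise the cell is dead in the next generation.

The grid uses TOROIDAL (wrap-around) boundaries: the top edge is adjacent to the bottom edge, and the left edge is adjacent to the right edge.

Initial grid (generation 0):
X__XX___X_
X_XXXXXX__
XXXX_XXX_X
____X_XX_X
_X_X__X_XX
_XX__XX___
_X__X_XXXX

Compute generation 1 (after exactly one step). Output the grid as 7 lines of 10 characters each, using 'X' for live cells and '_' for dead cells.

Answer: X_____X__X
___XX____X
_____X__XX
__X_XX____
____XX_XX_
XX_XX___X_
_X__XXX_XX

Derivation:
Simulating step by step:
Generation 0 (given above): 38 live cells
Generation 1: 27 live cells
(generation 1 grid is the final answer)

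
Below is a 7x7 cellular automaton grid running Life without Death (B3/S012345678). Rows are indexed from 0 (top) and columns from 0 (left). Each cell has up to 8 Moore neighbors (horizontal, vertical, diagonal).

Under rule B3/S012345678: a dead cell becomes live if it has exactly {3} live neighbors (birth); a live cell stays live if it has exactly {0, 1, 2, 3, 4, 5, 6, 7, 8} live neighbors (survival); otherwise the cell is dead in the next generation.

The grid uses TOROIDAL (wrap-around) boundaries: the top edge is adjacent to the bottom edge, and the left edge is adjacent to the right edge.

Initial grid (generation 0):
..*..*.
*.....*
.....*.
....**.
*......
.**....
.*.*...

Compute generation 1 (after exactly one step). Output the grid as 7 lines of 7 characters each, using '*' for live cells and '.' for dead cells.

Answer: ***..**
*....**
....**.
....***
**.....
***....
.*.*...

Derivation:
Simulating step by step:
Generation 0 (given above): 12 live cells
Generation 1: 20 live cells
(generation 1 grid is the final answer)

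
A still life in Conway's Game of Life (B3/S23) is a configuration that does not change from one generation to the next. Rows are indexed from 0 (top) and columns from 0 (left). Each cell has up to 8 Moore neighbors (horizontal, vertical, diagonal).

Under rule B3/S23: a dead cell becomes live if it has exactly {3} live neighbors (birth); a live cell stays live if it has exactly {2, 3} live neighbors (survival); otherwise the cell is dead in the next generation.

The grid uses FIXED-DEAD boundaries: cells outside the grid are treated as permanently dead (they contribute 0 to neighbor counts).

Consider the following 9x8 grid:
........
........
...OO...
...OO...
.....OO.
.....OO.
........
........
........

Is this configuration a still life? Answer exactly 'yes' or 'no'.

Answer: no

Derivation:
Compute generation 1 and compare to generation 0 (given above):
Generation 1:
........
........
...OO...
...O....
......O.
.....OO.
........
........
........
Cell (3,4) differs: gen0=1 vs gen1=0 -> NOT a still life.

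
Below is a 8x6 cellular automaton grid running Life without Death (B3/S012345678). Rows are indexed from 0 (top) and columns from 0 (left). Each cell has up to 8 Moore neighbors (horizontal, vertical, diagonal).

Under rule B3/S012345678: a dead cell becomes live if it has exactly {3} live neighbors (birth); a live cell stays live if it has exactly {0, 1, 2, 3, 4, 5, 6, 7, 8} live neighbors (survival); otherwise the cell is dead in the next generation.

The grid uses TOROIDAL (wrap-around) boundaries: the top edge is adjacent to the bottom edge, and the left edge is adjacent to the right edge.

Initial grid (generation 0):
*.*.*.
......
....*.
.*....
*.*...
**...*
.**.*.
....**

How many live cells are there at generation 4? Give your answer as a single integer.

Simulating step by step:
Generation 0 (given above): 15 live cells
Generation 1: 23 live cells
*.***.
...*.*
....*.
.*....
*.*..*
**.*.*
.****.
*.*.**
Generation 2: 27 live cells
*.***.
..**.*
....*.
**...*
*.*.**
**.*.*
.****.
*.*.**
Generation 3: 33 live cells
*.***.
.***.*
.****.
**.*.*
*.****
**.*.*
.****.
*.*.**
Generation 4: 33 live cells
*.***.
.***.*
.****.
**.*.*
*.****
**.*.*
.****.
*.*.**
Population at generation 4: 33

Answer: 33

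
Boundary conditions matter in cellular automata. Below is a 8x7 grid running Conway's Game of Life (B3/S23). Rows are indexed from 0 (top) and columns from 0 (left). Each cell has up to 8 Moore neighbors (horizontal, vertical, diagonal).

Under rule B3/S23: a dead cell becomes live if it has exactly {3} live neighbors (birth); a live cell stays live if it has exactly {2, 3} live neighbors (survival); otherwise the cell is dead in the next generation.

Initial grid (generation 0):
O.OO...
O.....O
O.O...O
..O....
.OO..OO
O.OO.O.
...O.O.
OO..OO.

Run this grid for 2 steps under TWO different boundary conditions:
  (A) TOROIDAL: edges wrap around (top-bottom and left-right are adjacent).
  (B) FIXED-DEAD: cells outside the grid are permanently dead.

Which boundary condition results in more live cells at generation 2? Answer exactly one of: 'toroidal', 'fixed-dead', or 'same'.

Under TOROIDAL boundary, generation 2:
.....OO
.OO..OO
.O..O.O
.O.O...
OOO....
OO.O...
O.O..O.
OO...O.
Population = 23

Under FIXED-DEAD boundary, generation 2:
.OO....
.OO....
.O..O..
...O..O
..O....
...O...
...O..O
....OOO
Population = 15

Comparison: toroidal=23, fixed-dead=15 -> toroidal

Answer: toroidal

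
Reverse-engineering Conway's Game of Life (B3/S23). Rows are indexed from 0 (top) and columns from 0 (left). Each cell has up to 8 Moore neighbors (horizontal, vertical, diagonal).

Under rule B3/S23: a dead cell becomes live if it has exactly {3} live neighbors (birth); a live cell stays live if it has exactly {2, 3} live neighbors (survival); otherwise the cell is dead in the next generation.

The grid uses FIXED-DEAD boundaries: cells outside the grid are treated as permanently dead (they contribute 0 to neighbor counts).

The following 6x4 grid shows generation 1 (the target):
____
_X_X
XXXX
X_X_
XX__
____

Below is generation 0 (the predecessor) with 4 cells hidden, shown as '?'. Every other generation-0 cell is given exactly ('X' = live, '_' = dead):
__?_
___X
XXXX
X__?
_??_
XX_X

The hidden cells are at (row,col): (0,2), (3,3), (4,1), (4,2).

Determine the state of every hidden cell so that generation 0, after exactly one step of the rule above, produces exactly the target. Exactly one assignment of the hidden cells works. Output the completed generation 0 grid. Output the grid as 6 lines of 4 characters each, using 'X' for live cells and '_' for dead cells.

Hidden generation-0 cells (in order): (0,2), (3,3), (4,1), (4,2).
A hidden cell only influences target cells in its own 3x3 neighborhood. Try each of the 2^4 = 16 assignments, step the completed generation 0 forward once under B3/S23, and compare with the target:
  (0,2)=_ (3,3)=_ (4,1)=_ (4,2)=_ -> step reproduces the target at every cell -> ACCEPT
  (0,2)=_ (3,3)=_ (4,1)=_ (4,2)=X -> step gives (3,2)='_' but target has 'X' -> reject
  (0,2)=_ (3,3)=_ (4,1)=X (4,2)=_ -> step gives (3,2)='_' but target has 'X' -> reject
  (0,2)=_ (3,3)=_ (4,1)=X (4,2)=X -> step gives (3,2)='_' but target has 'X' -> reject
  (0,2)=_ (3,3)=X (4,1)=_ (4,2)=_ -> step gives (2,2)='_' but target has 'X' -> reject
  (0,2)=_ (3,3)=X (4,1)=_ (4,2)=X -> step gives (2,2)='_' but target has 'X' -> reject
  (0,2)=_ (3,3)=X (4,1)=X (4,2)=_ -> step gives (2,2)='_' but target has 'X' -> reject
  (0,2)=_ (3,3)=X (4,1)=X (4,2)=X -> step gives (2,2)='_' but target has 'X' -> reject
  (0,2)=X (3,3)=_ (4,1)=_ (4,2)=_ -> step gives (1,1)='_' but target has 'X' -> reject
  (0,2)=X (3,3)=_ (4,1)=_ (4,2)=X -> step gives (1,1)='_' but target has 'X' -> reject
  (0,2)=X (3,3)=_ (4,1)=X (4,2)=_ -> step gives (1,1)='_' but target has 'X' -> reject
  (0,2)=X (3,3)=_ (4,1)=X (4,2)=X -> step gives (1,1)='_' but target has 'X' -> reject
  (0,2)=X (3,3)=X (4,1)=_ (4,2)=_ -> step gives (1,1)='_' but target has 'X' -> reject
  (0,2)=X (3,3)=X (4,1)=_ (4,2)=X -> step gives (1,1)='_' but target has 'X' -> reject
  (0,2)=X (3,3)=X (4,1)=X (4,2)=_ -> step gives (1,1)='_' but target has 'X' -> reject
  (0,2)=X (3,3)=X (4,1)=X (4,2)=X -> step gives (1,1)='_' but target has 'X' -> reject
Unique solution: (0,2)=dead, (3,3)=dead, (4,1)=dead, (4,2)=dead.
Check: live-neighbor counts of every cell in the completed generation 0:
0011
2342
2332
2432
3321
1120
Applying B3/S23 to generation 0 with these counts gives:
____
_X_X
XXXX
X_X_
XX__
____
which matches the target exactly.

Answer: ____
___X
XXXX
X___
____
XX_X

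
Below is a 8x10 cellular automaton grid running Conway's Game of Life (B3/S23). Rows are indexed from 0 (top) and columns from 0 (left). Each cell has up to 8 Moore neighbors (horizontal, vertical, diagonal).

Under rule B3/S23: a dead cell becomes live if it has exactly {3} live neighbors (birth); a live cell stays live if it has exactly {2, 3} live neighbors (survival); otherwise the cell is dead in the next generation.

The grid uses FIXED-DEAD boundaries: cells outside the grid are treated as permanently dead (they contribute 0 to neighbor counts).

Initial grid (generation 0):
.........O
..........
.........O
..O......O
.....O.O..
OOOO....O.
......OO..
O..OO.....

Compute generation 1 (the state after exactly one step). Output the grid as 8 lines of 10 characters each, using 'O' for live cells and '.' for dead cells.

Simulating step by step:
Generation 0 (given above): 16 live cells
Generation 1: 9 live cells
(generation 1 grid is the final answer)

Answer: ..........
..........
..........
........O.
...O....O.
.OO.....O.
O...O..O..
..........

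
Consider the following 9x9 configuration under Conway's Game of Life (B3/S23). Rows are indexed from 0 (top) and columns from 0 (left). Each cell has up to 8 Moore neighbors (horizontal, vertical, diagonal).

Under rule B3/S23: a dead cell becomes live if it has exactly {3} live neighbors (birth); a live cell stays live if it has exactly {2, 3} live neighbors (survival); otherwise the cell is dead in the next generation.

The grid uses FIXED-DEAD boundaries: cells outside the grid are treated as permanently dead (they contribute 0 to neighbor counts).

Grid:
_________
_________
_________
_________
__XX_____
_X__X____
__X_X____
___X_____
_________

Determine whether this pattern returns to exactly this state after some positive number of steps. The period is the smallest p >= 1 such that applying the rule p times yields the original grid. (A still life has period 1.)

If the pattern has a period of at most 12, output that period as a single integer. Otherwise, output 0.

Answer: 1

Derivation:
Simulating and comparing each generation to the original:
Gen 0 (original, given above): 7 live cells
Gen 1: 7 live cells, MATCHES original -> period = 1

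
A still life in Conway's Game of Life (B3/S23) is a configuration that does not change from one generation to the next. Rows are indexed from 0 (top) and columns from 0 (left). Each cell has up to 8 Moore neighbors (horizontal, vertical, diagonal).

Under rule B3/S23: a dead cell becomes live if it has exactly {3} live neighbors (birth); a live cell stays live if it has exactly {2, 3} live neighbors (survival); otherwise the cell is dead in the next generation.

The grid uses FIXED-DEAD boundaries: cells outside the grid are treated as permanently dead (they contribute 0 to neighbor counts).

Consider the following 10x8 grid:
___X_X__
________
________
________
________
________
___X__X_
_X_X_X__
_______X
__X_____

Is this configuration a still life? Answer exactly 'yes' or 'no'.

Compute generation 1 and compare to generation 0 (given above):
Generation 1:
________
________
________
________
________
________
__X_X___
__X_X_X_
__X_____
________
Cell (0,3) differs: gen0=1 vs gen1=0 -> NOT a still life.

Answer: no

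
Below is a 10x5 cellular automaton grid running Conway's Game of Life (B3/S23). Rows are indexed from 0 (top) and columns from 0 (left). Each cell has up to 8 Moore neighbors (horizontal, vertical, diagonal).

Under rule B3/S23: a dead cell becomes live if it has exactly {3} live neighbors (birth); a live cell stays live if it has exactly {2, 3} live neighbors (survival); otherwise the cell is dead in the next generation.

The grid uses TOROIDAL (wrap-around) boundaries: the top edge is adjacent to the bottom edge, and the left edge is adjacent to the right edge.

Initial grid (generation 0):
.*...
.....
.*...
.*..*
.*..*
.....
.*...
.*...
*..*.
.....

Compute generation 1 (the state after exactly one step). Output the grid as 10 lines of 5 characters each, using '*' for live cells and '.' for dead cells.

Simulating step by step:
Generation 0 (given above): 10 live cells
Generation 1: 7 live cells
(generation 1 grid is the final answer)

Answer: .....
.....
*....
.**..
.....
*....
.....
***..
.....
.....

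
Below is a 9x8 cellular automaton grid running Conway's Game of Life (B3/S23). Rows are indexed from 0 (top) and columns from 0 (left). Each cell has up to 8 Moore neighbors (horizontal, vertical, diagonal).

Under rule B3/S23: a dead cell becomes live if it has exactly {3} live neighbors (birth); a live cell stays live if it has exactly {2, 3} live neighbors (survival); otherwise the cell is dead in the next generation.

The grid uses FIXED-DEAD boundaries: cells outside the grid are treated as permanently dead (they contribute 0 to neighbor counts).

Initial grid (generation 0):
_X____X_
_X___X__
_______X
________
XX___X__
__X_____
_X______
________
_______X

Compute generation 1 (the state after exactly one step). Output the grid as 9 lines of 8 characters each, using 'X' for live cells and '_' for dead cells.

Simulating step by step:
Generation 0 (given above): 11 live cells
Generation 1: 4 live cells
(generation 1 grid is the final answer)

Answer: ________
______X_
________
________
_X______
X_X_____
________
________
________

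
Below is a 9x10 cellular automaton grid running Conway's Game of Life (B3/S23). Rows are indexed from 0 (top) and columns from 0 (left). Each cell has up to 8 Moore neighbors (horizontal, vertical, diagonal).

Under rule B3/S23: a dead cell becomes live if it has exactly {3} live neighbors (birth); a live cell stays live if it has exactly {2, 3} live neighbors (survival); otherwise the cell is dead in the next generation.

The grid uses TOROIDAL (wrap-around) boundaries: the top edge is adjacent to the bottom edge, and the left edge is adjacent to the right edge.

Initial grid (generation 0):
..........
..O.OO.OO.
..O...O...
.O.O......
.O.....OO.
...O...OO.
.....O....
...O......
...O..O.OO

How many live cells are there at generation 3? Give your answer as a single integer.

Answer: 12

Derivation:
Simulating step by step:
Generation 0 (given above): 21 live cells
Generation 1: 24 live cells
...OOOO..O
...O.OOO..
.OO.OOOO..
.O.....O..
.......OO.
......OOO.
....O.....
....O.....
..........
Generation 2: 16 live cells
...O...O..
........O.
.OOOO...O.
.OO..O....
..........
......O.O.
.....O.O..
..........
...O......
Generation 3: 12 live cells
..........
....O..OO.
.O.OO.....
.O..O.....
..........
......OO..
......OO..
..........
..........
Population at generation 3: 12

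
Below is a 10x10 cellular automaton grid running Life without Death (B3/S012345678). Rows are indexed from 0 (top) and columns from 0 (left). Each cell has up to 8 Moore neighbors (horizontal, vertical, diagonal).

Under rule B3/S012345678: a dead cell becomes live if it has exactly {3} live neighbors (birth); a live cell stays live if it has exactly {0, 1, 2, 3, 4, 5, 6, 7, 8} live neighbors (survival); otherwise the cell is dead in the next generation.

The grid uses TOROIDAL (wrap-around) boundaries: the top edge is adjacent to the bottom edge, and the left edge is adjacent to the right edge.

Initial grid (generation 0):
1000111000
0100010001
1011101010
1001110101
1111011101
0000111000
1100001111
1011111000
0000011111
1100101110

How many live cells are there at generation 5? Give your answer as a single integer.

Answer: 63

Derivation:
Simulating step by step:
Generation 0 (given above): 53 live cells
Generation 1: 60 live cells
1000111010
0110010101
1011101110
1001110101
1111011101
0001111000
1110001111
1011111000
0010011111
1100101110
Generation 2: 63 live cells
1011111010
0110010101
1011101110
1001110101
1111011101
0001111000
1110001111
1011111000
0010011111
1101101110
Generation 3: 63 live cells
1011111010
0110010101
1011101110
1001110101
1111011101
0001111000
1110001111
1011111000
0010011111
1101101110
Generation 4: 63 live cells
1011111010
0110010101
1011101110
1001110101
1111011101
0001111000
1110001111
1011111000
0010011111
1101101110
Generation 5: 63 live cells
1011111010
0110010101
1011101110
1001110101
1111011101
0001111000
1110001111
1011111000
0010011111
1101101110
Population at generation 5: 63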